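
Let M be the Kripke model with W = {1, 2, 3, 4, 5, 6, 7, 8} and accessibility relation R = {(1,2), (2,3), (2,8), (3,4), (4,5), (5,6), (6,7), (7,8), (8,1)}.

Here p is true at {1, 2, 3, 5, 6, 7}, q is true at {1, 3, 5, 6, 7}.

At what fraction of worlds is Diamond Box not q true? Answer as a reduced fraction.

3/8

1: successors {2}; Box not q there: 2:F. ✗
2: successors {3, 8}; Box not q there: 3:T, 8:F. ✓
3: successors {4}; Box not q there: 4:F. ✗
4: successors {5}; Box not q there: 5:F. ✗
5: successors {6}; Box not q there: 6:F. ✗
6: successors {7}; Box not q there: 7:T. ✓
7: successors {8}; Box not q there: 8:F. ✗
8: successors {1}; Box not q there: 1:T. ✓
That's 3 of 8 worlds, so 3/8.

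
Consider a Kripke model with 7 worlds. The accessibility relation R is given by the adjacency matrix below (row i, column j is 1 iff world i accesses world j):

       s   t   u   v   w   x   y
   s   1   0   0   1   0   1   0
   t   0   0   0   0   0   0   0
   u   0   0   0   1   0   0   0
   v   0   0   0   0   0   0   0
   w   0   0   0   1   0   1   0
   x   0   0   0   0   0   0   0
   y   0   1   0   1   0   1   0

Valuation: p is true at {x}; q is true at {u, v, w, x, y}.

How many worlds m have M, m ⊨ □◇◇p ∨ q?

6

s: □◇◇p is F, q is F. ✗
t: □◇◇p is T, q is F. ✓
u: □◇◇p is F, q is T. ✓
v: □◇◇p is T, q is T. ✓
w: □◇◇p is F, q is T. ✓
x: □◇◇p is T, q is T. ✓
y: □◇◇p is F, q is T. ✓
Satisfying worlds: {t, u, v, w, x, y}.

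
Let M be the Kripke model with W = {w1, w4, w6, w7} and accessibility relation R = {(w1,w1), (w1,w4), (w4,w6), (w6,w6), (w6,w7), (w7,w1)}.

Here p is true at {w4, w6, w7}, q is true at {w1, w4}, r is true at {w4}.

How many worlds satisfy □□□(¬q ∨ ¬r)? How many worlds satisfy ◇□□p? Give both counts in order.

1 and 1

For □□□(¬q ∨ ¬r):
w1: successors {w1, w4}; □□(¬q ∨ ¬r) there: w1:F, w4:T. ✗
w4: successors {w6}; □□(¬q ∨ ¬r) there: w6:T. ✓
w6: successors {w6, w7}; □□(¬q ∨ ¬r) there: w6:T, w7:F. ✗
w7: successors {w1}; □□(¬q ∨ ¬r) there: w1:F. ✗
— 1 world.
For ◇□□p:
w1: successors {w1, w4}; □□p there: w1:F, w4:T. ✓
w4: successors {w6}; □□p there: w6:F. ✗
w6: successors {w6, w7}; □□p there: w6:F, w7:F. ✗
w7: successors {w1}; □□p there: w1:F. ✗
— 1 world.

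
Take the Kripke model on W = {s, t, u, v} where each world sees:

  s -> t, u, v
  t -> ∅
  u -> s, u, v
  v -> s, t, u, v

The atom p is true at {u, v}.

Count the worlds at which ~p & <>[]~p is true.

s: ~p is T, <>[]~p is T. ✓
t: ~p is T, <>[]~p is F. ✗
u: ~p is F, <>[]~p is F. ✗
v: ~p is F, <>[]~p is T. ✗
Satisfying worlds: {s}.

1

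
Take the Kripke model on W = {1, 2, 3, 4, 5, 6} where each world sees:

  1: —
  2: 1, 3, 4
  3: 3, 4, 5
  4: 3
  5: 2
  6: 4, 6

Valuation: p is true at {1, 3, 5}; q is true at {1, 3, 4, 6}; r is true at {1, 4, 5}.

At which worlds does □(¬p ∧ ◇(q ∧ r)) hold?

1: no successors, so □(¬p ∧ ◇(q ∧ r)) holds vacuously. ✓
2: successors {1, 3, 4}; ¬p ∧ ◇(q ∧ r) there: 1:F, 3:F, 4:F. ✗
3: successors {3, 4, 5}; ¬p ∧ ◇(q ∧ r) there: 3:F, 4:F, 5:F. ✗
4: successors {3}; ¬p ∧ ◇(q ∧ r) there: 3:F. ✗
5: successors {2}; ¬p ∧ ◇(q ∧ r) there: 2:T. ✓
6: successors {4, 6}; ¬p ∧ ◇(q ∧ r) there: 4:F, 6:T. ✗

{1, 5}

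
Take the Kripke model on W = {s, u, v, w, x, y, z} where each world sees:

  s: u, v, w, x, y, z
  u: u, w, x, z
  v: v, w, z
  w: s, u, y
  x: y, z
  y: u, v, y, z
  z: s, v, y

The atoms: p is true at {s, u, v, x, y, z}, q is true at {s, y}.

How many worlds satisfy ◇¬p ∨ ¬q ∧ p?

5

s: ◇¬p is T, ¬q ∧ p is F. ✓
u: ◇¬p is T, ¬q ∧ p is T. ✓
v: ◇¬p is T, ¬q ∧ p is T. ✓
w: ◇¬p is F, ¬q ∧ p is F. ✗
x: ◇¬p is F, ¬q ∧ p is T. ✓
y: ◇¬p is F, ¬q ∧ p is F. ✗
z: ◇¬p is F, ¬q ∧ p is T. ✓
Satisfying worlds: {s, u, v, x, z}.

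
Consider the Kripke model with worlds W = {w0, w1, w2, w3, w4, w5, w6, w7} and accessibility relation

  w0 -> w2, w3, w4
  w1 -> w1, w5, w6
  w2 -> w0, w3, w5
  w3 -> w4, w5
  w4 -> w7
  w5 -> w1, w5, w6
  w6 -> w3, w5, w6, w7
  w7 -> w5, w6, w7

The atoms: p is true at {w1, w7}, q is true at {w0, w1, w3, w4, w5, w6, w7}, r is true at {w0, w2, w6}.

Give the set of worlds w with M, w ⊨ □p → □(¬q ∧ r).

w0: □p is F, □(¬q ∧ r) is F. ✓
w1: □p is F, □(¬q ∧ r) is F. ✓
w2: □p is F, □(¬q ∧ r) is F. ✓
w3: □p is F, □(¬q ∧ r) is F. ✓
w4: □p is T, □(¬q ∧ r) is F. ✗
w5: □p is F, □(¬q ∧ r) is F. ✓
w6: □p is F, □(¬q ∧ r) is F. ✓
w7: □p is F, □(¬q ∧ r) is F. ✓

{w0, w1, w2, w3, w5, w6, w7}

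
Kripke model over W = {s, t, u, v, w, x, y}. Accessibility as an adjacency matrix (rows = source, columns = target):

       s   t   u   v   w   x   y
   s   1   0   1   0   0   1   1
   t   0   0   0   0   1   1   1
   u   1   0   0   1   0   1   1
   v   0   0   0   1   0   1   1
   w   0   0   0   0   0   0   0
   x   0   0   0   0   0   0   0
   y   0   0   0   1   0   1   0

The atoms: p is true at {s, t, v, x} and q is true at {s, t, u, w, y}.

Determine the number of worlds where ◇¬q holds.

5

s: successors {s, u, x, y}; ¬q there: s:F, u:F, x:T, y:F. ✓
t: successors {w, x, y}; ¬q there: w:F, x:T, y:F. ✓
u: successors {s, v, x, y}; ¬q there: s:F, v:T, x:T, y:F. ✓
v: successors {v, x, y}; ¬q there: v:T, x:T, y:F. ✓
w: no successors, so ◇¬q fails. ✗
x: no successors, so ◇¬q fails. ✗
y: successors {v, x}; ¬q there: v:T, x:T. ✓
Satisfying worlds: {s, t, u, v, y}.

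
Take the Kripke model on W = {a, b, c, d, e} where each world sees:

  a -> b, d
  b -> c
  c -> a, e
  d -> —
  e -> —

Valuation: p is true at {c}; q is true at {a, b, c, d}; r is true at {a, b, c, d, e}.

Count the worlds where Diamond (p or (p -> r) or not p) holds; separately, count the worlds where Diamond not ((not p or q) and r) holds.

For Diamond (p or (p -> r) or not p):
a: successors {b, d}; p or (p -> r) or not p there: b:T, d:T. ✓
b: successors {c}; p or (p -> r) or not p there: c:T. ✓
c: successors {a, e}; p or (p -> r) or not p there: a:T, e:T. ✓
d: no successors, so Diamond (p or (p -> r) or not p) fails. ✗
e: no successors, so Diamond (p or (p -> r) or not p) fails. ✗
— 3 worlds.
For Diamond not ((not p or q) and r):
a: successors {b, d}; not ((not p or q) and r) there: b:F, d:F. ✗
b: successors {c}; not ((not p or q) and r) there: c:F. ✗
c: successors {a, e}; not ((not p or q) and r) there: a:F, e:F. ✗
d: no successors, so Diamond not ((not p or q) and r) fails. ✗
e: no successors, so Diamond not ((not p or q) and r) fails. ✗
— 0 worlds.

3 and 0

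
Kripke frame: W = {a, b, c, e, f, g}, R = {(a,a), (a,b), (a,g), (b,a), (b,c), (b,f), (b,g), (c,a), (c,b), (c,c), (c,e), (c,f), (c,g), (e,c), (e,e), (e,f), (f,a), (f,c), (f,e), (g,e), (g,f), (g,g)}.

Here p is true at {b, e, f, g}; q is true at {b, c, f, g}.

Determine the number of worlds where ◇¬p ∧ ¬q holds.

2

a: ◇¬p is T, ¬q is T. ✓
b: ◇¬p is T, ¬q is F. ✗
c: ◇¬p is T, ¬q is F. ✗
e: ◇¬p is T, ¬q is T. ✓
f: ◇¬p is T, ¬q is F. ✗
g: ◇¬p is F, ¬q is F. ✗
Satisfying worlds: {a, e}.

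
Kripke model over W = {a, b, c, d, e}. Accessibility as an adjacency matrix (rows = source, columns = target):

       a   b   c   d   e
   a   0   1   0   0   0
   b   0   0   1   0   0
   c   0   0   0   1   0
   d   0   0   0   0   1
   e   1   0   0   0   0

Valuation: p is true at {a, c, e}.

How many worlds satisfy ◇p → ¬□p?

a: ◇p is F, ¬□p is T. ✓
b: ◇p is T, ¬□p is F. ✗
c: ◇p is F, ¬□p is T. ✓
d: ◇p is T, ¬□p is F. ✗
e: ◇p is T, ¬□p is F. ✗
Satisfying worlds: {a, c}.

2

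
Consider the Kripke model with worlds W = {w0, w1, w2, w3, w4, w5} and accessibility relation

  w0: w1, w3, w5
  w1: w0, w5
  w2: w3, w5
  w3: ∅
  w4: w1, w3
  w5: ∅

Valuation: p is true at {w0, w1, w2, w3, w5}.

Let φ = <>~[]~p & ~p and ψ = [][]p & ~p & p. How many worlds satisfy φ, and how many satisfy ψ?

For <>~[]~p & ~p:
w0: <>~[]~p is T, ~p is F. ✗
w1: <>~[]~p is T, ~p is F. ✗
w2: <>~[]~p is F, ~p is F. ✗
w3: <>~[]~p is F, ~p is F. ✗
w4: <>~[]~p is T, ~p is T. ✓
w5: <>~[]~p is F, ~p is F. ✗
— 1 world.
For [][]p & ~p & p:
w0: [][]p & ~p is F, p is T. ✗
w1: [][]p & ~p is F, p is T. ✗
w2: [][]p & ~p is F, p is T. ✗
w3: [][]p & ~p is F, p is T. ✗
w4: [][]p & ~p is T, p is F. ✗
w5: [][]p & ~p is F, p is T. ✗
— 0 worlds.

1 and 0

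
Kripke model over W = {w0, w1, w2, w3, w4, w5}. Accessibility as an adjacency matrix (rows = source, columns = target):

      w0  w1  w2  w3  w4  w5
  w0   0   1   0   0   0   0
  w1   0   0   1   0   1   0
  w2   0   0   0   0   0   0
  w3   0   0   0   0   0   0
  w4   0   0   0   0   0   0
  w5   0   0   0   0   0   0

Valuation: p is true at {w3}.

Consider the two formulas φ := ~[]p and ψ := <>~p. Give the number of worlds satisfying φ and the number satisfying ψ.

2 and 2

For ~[]p:
w0: []p is F. ✓
w1: []p is F. ✓
w2: []p is T. ✗
w3: []p is T. ✗
w4: []p is T. ✗
w5: []p is T. ✗
— 2 worlds.
For <>~p:
w0: successors {w1}; ~p there: w1:T. ✓
w1: successors {w2, w4}; ~p there: w2:T, w4:T. ✓
w2: no successors, so <>~p fails. ✗
w3: no successors, so <>~p fails. ✗
w4: no successors, so <>~p fails. ✗
w5: no successors, so <>~p fails. ✗
— 2 worlds.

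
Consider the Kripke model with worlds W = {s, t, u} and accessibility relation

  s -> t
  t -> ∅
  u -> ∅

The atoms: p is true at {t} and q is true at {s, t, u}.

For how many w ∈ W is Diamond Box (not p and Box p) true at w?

1

s: successors {t}; Box (not p and Box p) there: t:T. ✓
t: no successors, so Diamond Box (not p and Box p) fails. ✗
u: no successors, so Diamond Box (not p and Box p) fails. ✗
Satisfying worlds: {s}.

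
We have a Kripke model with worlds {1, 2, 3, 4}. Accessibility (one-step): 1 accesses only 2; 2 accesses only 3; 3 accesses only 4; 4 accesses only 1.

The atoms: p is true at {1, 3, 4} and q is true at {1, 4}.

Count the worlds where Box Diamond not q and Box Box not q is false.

2

1: Box Diamond not q is T, Box Box not q is T. ✓
2: Box Diamond not q is F, Box Box not q is F. ✗
3: Box Diamond not q is F, Box Box not q is F. ✗
4: Box Diamond not q is T, Box Box not q is T. ✓
Satisfying worlds: {1, 4}.
So Box Diamond not q and Box Box not q fails at the other 2 worlds.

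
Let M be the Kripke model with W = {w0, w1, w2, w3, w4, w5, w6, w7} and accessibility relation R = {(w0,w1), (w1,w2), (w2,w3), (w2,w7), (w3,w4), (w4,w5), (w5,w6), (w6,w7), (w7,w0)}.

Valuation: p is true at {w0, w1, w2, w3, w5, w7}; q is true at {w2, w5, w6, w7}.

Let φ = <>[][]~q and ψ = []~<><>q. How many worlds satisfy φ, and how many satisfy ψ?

For <>[][]~q:
w0: successors {w1}; [][]~q there: w1:F. ✗
w1: successors {w2}; [][]~q there: w2:T. ✓
w2: successors {w3, w7}; [][]~q there: w3:F, w7:T. ✓
w3: successors {w4}; [][]~q there: w4:F. ✗
w4: successors {w5}; [][]~q there: w5:F. ✗
w5: successors {w6}; [][]~q there: w6:T. ✓
w6: successors {w7}; [][]~q there: w7:T. ✓
w7: successors {w0}; [][]~q there: w0:F. ✗
— 4 worlds.
For []~<><>q:
w0: successors {w1}; ~<><>q there: w1:F. ✗
w1: successors {w2}; ~<><>q there: w2:T. ✓
w2: successors {w3, w7}; ~<><>q there: w3:F, w7:T. ✗
w3: successors {w4}; ~<><>q there: w4:F. ✗
w4: successors {w5}; ~<><>q there: w5:F. ✗
w5: successors {w6}; ~<><>q there: w6:T. ✓
w6: successors {w7}; ~<><>q there: w7:T. ✓
w7: successors {w0}; ~<><>q there: w0:F. ✗
— 3 worlds.

4 and 3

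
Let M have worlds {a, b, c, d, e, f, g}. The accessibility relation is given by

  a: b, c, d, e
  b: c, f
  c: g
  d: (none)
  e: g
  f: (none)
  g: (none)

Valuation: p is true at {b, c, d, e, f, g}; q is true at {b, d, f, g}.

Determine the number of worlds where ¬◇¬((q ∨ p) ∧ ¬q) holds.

a: ◇¬((q ∨ p) ∧ ¬q) is T. ✗
b: ◇¬((q ∨ p) ∧ ¬q) is T. ✗
c: ◇¬((q ∨ p) ∧ ¬q) is T. ✗
d: ◇¬((q ∨ p) ∧ ¬q) is F. ✓
e: ◇¬((q ∨ p) ∧ ¬q) is T. ✗
f: ◇¬((q ∨ p) ∧ ¬q) is F. ✓
g: ◇¬((q ∨ p) ∧ ¬q) is F. ✓
Satisfying worlds: {d, f, g}.

3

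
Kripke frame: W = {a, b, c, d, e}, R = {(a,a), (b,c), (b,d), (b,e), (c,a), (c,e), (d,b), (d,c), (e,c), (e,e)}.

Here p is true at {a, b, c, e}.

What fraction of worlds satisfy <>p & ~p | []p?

4/5

a: <>p & ~p is F, []p is T. ✓
b: <>p & ~p is F, []p is F. ✗
c: <>p & ~p is F, []p is T. ✓
d: <>p & ~p is T, []p is T. ✓
e: <>p & ~p is F, []p is T. ✓
That's 4 of 5 worlds, so 4/5.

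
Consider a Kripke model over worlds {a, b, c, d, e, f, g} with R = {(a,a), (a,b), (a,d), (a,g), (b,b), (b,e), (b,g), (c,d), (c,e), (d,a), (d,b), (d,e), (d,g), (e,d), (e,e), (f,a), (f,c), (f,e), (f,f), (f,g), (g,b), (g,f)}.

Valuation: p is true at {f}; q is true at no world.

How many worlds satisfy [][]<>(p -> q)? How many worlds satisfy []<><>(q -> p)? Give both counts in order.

7 and 7

For [][]<>(p -> q):
a: successors {a, b, d, g}; []<>(p -> q) there: a:T, b:T, d:T, g:T. ✓
b: successors {b, e, g}; []<>(p -> q) there: b:T, e:T, g:T. ✓
c: successors {d, e}; []<>(p -> q) there: d:T, e:T. ✓
d: successors {a, b, e, g}; []<>(p -> q) there: a:T, b:T, e:T, g:T. ✓
e: successors {d, e}; []<>(p -> q) there: d:T, e:T. ✓
f: successors {a, c, e, f, g}; []<>(p -> q) there: a:T, c:T, e:T, f:T, g:T. ✓
g: successors {b, f}; []<>(p -> q) there: b:T, f:T. ✓
— 7 worlds.
For []<><>(q -> p):
a: successors {a, b, d, g}; <><>(q -> p) there: a:T, b:T, d:T, g:T. ✓
b: successors {b, e, g}; <><>(q -> p) there: b:T, e:T, g:T. ✓
c: successors {d, e}; <><>(q -> p) there: d:T, e:T. ✓
d: successors {a, b, e, g}; <><>(q -> p) there: a:T, b:T, e:T, g:T. ✓
e: successors {d, e}; <><>(q -> p) there: d:T, e:T. ✓
f: successors {a, c, e, f, g}; <><>(q -> p) there: a:T, c:T, e:T, f:T, g:T. ✓
g: successors {b, f}; <><>(q -> p) there: b:T, f:T. ✓
— 7 worlds.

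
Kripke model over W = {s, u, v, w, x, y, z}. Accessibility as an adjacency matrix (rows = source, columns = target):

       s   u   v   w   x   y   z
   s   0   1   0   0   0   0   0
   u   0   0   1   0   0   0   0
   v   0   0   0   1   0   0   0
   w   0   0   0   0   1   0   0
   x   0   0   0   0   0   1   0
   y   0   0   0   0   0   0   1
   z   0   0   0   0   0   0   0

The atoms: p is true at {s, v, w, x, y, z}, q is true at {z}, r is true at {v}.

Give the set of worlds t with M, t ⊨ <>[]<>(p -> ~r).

s: successors {u}; []<>(p -> ~r) there: u:T. ✓
u: successors {v}; []<>(p -> ~r) there: v:T. ✓
v: successors {w}; []<>(p -> ~r) there: w:T. ✓
w: successors {x}; []<>(p -> ~r) there: x:T. ✓
x: successors {y}; []<>(p -> ~r) there: y:F. ✗
y: successors {z}; []<>(p -> ~r) there: z:T. ✓
z: no successors, so <>[]<>(p -> ~r) fails. ✗

{s, u, v, w, y}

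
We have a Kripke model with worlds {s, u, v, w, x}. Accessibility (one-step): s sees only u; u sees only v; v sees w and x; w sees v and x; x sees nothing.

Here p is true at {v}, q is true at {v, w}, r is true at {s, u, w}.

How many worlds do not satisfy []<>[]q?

3

s: successors {u}; <>[]q there: u:F. ✗
u: successors {v}; <>[]q there: v:T. ✓
v: successors {w, x}; <>[]q there: w:T, x:F. ✗
w: successors {v, x}; <>[]q there: v:T, x:F. ✗
x: no successors, so []<>[]q holds vacuously. ✓
Satisfying worlds: {u, x}.
So []<>[]q fails at the other 3 worlds.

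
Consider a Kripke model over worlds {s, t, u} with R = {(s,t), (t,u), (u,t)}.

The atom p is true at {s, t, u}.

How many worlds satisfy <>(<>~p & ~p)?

s: successors {t}; <>~p & ~p there: t:F. ✗
t: successors {u}; <>~p & ~p there: u:F. ✗
u: successors {t}; <>~p & ~p there: t:F. ✗
Satisfying worlds: ∅.

0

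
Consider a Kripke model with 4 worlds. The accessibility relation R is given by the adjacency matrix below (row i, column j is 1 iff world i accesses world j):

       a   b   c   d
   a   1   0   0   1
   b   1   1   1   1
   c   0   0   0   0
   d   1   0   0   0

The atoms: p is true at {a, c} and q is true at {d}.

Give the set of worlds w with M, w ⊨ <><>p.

{a, b, d}

a: successors {a, d}; <>p there: a:T, d:T. ✓
b: successors {a, b, c, d}; <>p there: a:T, b:T, c:F, d:T. ✓
c: no successors, so <><>p fails. ✗
d: successors {a}; <>p there: a:T. ✓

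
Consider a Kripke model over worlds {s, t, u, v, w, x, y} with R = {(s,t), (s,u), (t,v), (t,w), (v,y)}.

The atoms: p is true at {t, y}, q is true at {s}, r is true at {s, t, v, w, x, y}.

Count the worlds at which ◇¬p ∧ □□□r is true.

2

s: ◇¬p is T, □□□r is T. ✓
t: ◇¬p is T, □□□r is T. ✓
u: ◇¬p is F, □□□r is T. ✗
v: ◇¬p is F, □□□r is T. ✗
w: ◇¬p is F, □□□r is T. ✗
x: ◇¬p is F, □□□r is T. ✗
y: ◇¬p is F, □□□r is T. ✗
Satisfying worlds: {s, t}.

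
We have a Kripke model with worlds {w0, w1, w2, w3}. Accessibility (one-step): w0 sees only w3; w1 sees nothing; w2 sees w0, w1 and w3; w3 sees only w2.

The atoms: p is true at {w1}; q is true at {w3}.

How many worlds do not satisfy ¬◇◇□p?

1

w0: ◇◇□p is F. ✓
w1: ◇◇□p is F. ✓
w2: ◇◇□p is F. ✓
w3: ◇◇□p is T. ✗
Satisfying worlds: {w0, w1, w2}.
So ¬◇◇□p fails at the other 1 world.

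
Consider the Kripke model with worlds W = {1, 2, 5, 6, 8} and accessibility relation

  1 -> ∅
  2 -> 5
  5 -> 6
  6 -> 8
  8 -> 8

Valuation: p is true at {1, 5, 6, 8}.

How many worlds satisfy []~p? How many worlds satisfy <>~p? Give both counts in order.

For []~p:
1: no successors, so []~p holds vacuously. ✓
2: successors {5}; ~p there: 5:F. ✗
5: successors {6}; ~p there: 6:F. ✗
6: successors {8}; ~p there: 8:F. ✗
8: successors {8}; ~p there: 8:F. ✗
— 1 world.
For <>~p:
1: no successors, so <>~p fails. ✗
2: successors {5}; ~p there: 5:F. ✗
5: successors {6}; ~p there: 6:F. ✗
6: successors {8}; ~p there: 8:F. ✗
8: successors {8}; ~p there: 8:F. ✗
— 0 worlds.

1 and 0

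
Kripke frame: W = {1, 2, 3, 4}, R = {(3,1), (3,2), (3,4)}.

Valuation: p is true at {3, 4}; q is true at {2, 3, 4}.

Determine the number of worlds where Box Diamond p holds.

1: no successors, so Box Diamond p holds vacuously. ✓
2: no successors, so Box Diamond p holds vacuously. ✓
3: successors {1, 2, 4}; Diamond p there: 1:F, 2:F, 4:F. ✗
4: no successors, so Box Diamond p holds vacuously. ✓
Satisfying worlds: {1, 2, 4}.

3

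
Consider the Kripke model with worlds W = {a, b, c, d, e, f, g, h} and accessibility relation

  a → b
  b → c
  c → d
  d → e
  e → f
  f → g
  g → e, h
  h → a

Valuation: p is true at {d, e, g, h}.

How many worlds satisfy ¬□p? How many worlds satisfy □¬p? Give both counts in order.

For ¬□p:
a: □p is F. ✓
b: □p is F. ✓
c: □p is T. ✗
d: □p is T. ✗
e: □p is F. ✓
f: □p is T. ✗
g: □p is T. ✗
h: □p is F. ✓
— 4 worlds.
For □¬p:
a: successors {b}; ¬p there: b:T. ✓
b: successors {c}; ¬p there: c:T. ✓
c: successors {d}; ¬p there: d:F. ✗
d: successors {e}; ¬p there: e:F. ✗
e: successors {f}; ¬p there: f:T. ✓
f: successors {g}; ¬p there: g:F. ✗
g: successors {e, h}; ¬p there: e:F, h:F. ✗
h: successors {a}; ¬p there: a:T. ✓
— 4 worlds.

4 and 4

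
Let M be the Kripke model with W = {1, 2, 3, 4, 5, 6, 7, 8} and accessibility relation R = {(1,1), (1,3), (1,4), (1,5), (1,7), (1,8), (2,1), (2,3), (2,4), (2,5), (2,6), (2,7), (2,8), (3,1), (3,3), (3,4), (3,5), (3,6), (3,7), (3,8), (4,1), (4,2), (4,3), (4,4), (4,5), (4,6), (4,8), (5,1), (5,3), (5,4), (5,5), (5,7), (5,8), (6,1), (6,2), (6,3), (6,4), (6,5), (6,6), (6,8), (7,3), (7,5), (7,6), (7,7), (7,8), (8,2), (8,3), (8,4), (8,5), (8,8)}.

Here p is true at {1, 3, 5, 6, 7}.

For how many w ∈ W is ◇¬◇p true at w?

1: successors {1, 3, 4, 5, 7, 8}; ¬◇p there: 1:F, 3:F, 4:F, 5:F, 7:F, 8:F. ✗
2: successors {1, 3, 4, 5, 6, 7, 8}; ¬◇p there: 1:F, 3:F, 4:F, 5:F, 6:F, 7:F, 8:F. ✗
3: successors {1, 3, 4, 5, 6, 7, 8}; ¬◇p there: 1:F, 3:F, 4:F, 5:F, 6:F, 7:F, 8:F. ✗
4: successors {1, 2, 3, 4, 5, 6, 8}; ¬◇p there: 1:F, 2:F, 3:F, 4:F, 5:F, 6:F, 8:F. ✗
5: successors {1, 3, 4, 5, 7, 8}; ¬◇p there: 1:F, 3:F, 4:F, 5:F, 7:F, 8:F. ✗
6: successors {1, 2, 3, 4, 5, 6, 8}; ¬◇p there: 1:F, 2:F, 3:F, 4:F, 5:F, 6:F, 8:F. ✗
7: successors {3, 5, 6, 7, 8}; ¬◇p there: 3:F, 5:F, 6:F, 7:F, 8:F. ✗
8: successors {2, 3, 4, 5, 8}; ¬◇p there: 2:F, 3:F, 4:F, 5:F, 8:F. ✗
Satisfying worlds: ∅.

0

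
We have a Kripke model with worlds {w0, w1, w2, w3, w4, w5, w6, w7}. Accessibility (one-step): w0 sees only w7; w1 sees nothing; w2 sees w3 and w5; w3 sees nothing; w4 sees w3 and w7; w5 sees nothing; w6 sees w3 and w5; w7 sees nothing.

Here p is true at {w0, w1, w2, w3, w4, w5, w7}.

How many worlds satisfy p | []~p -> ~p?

w0: p | []~p is T, ~p is F. ✗
w1: p | []~p is T, ~p is F. ✗
w2: p | []~p is T, ~p is F. ✗
w3: p | []~p is T, ~p is F. ✗
w4: p | []~p is T, ~p is F. ✗
w5: p | []~p is T, ~p is F. ✗
w6: p | []~p is F, ~p is T. ✓
w7: p | []~p is T, ~p is F. ✗
Satisfying worlds: {w6}.

1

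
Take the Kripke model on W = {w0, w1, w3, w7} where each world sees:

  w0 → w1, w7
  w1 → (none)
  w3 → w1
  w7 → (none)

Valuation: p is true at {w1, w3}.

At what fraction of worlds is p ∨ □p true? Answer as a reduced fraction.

w0: p is F, □p is F. ✗
w1: p is T, □p is T. ✓
w3: p is T, □p is T. ✓
w7: p is F, □p is T. ✓
That's 3 of 4 worlds, so 3/4.

3/4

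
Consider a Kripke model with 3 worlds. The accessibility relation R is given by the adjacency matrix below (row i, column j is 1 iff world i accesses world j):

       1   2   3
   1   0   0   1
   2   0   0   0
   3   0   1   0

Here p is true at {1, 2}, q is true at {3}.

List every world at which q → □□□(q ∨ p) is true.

{1, 2, 3}

1: q is F, □□□(q ∨ p) is T. ✓
2: q is F, □□□(q ∨ p) is T. ✓
3: q is T, □□□(q ∨ p) is T. ✓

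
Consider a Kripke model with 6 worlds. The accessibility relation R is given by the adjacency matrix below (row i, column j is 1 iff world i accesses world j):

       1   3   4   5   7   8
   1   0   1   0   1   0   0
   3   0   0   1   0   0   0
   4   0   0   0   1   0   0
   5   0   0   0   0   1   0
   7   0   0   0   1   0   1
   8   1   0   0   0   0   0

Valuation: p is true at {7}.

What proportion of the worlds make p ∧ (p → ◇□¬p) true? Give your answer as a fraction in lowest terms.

1/6

1: p is F, p → ◇□¬p is T. ✗
3: p is F, p → ◇□¬p is T. ✗
4: p is F, p → ◇□¬p is T. ✗
5: p is F, p → ◇□¬p is T. ✗
7: p is T, p → ◇□¬p is T. ✓
8: p is F, p → ◇□¬p is T. ✗
That's 1 of 6 worlds, so 1/6.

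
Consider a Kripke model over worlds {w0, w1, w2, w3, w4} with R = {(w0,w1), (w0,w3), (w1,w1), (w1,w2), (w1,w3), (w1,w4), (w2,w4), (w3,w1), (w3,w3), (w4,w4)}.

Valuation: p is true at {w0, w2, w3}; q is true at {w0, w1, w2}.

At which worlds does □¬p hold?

{w2, w4}

w0: successors {w1, w3}; ¬p there: w1:T, w3:F. ✗
w1: successors {w1, w2, w3, w4}; ¬p there: w1:T, w2:F, w3:F, w4:T. ✗
w2: successors {w4}; ¬p there: w4:T. ✓
w3: successors {w1, w3}; ¬p there: w1:T, w3:F. ✗
w4: successors {w4}; ¬p there: w4:T. ✓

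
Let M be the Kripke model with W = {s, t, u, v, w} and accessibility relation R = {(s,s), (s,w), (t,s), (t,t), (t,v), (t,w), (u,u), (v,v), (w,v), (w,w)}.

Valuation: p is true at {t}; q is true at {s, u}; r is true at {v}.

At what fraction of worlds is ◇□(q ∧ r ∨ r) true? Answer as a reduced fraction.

s: successors {s, w}; □(q ∧ r ∨ r) there: s:F, w:F. ✗
t: successors {s, t, v, w}; □(q ∧ r ∨ r) there: s:F, t:F, v:T, w:F. ✓
u: successors {u}; □(q ∧ r ∨ r) there: u:F. ✗
v: successors {v}; □(q ∧ r ∨ r) there: v:T. ✓
w: successors {v, w}; □(q ∧ r ∨ r) there: v:T, w:F. ✓
That's 3 of 5 worlds, so 3/5.

3/5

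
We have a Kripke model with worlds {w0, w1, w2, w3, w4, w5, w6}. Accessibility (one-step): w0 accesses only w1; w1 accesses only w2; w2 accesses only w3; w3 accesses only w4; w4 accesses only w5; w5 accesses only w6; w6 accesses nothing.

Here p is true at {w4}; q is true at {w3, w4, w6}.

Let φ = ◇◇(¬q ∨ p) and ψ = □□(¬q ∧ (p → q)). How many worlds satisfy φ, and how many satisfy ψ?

For ◇◇(¬q ∨ p):
w0: successors {w1}; ◇(¬q ∨ p) there: w1:T. ✓
w1: successors {w2}; ◇(¬q ∨ p) there: w2:F. ✗
w2: successors {w3}; ◇(¬q ∨ p) there: w3:T. ✓
w3: successors {w4}; ◇(¬q ∨ p) there: w4:T. ✓
w4: successors {w5}; ◇(¬q ∨ p) there: w5:F. ✗
w5: successors {w6}; ◇(¬q ∨ p) there: w6:F. ✗
w6: no successors, so ◇◇(¬q ∨ p) fails. ✗
— 3 worlds.
For □□(¬q ∧ (p → q)):
w0: successors {w1}; □(¬q ∧ (p → q)) there: w1:T. ✓
w1: successors {w2}; □(¬q ∧ (p → q)) there: w2:F. ✗
w2: successors {w3}; □(¬q ∧ (p → q)) there: w3:F. ✗
w3: successors {w4}; □(¬q ∧ (p → q)) there: w4:T. ✓
w4: successors {w5}; □(¬q ∧ (p → q)) there: w5:F. ✗
w5: successors {w6}; □(¬q ∧ (p → q)) there: w6:T. ✓
w6: no successors, so □□(¬q ∧ (p → q)) holds vacuously. ✓
— 4 worlds.

3 and 4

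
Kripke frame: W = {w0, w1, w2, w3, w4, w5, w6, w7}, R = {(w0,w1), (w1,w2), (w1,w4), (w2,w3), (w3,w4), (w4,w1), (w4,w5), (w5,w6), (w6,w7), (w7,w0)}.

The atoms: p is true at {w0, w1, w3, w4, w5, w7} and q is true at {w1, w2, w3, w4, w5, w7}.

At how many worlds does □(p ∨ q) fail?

1

w0: successors {w1}; p ∨ q there: w1:T. ✓
w1: successors {w2, w4}; p ∨ q there: w2:T, w4:T. ✓
w2: successors {w3}; p ∨ q there: w3:T. ✓
w3: successors {w4}; p ∨ q there: w4:T. ✓
w4: successors {w1, w5}; p ∨ q there: w1:T, w5:T. ✓
w5: successors {w6}; p ∨ q there: w6:F. ✗
w6: successors {w7}; p ∨ q there: w7:T. ✓
w7: successors {w0}; p ∨ q there: w0:T. ✓
Satisfying worlds: {w0, w1, w2, w3, w4, w6, w7}.
So □(p ∨ q) fails at the other 1 world.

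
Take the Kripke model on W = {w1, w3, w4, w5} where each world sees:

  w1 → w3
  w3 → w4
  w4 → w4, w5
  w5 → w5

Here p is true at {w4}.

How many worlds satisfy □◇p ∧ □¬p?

w1: □◇p is T, □¬p is T. ✓
w3: □◇p is T, □¬p is F. ✗
w4: □◇p is F, □¬p is F. ✗
w5: □◇p is F, □¬p is T. ✗
Satisfying worlds: {w1}.

1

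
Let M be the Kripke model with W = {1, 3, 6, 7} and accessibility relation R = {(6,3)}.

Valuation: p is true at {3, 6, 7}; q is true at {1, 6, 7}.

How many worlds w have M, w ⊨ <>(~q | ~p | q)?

1

1: no successors, so <>(~q | ~p | q) fails. ✗
3: no successors, so <>(~q | ~p | q) fails. ✗
6: successors {3}; ~q | ~p | q there: 3:T. ✓
7: no successors, so <>(~q | ~p | q) fails. ✗
Satisfying worlds: {6}.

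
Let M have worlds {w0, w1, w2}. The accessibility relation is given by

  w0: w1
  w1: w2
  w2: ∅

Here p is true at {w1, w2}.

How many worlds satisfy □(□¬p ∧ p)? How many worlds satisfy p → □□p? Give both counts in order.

For □(□¬p ∧ p):
w0: successors {w1}; □¬p ∧ p there: w1:F. ✗
w1: successors {w2}; □¬p ∧ p there: w2:T. ✓
w2: no successors, so □(□¬p ∧ p) holds vacuously. ✓
— 2 worlds.
For p → □□p:
w0: p is F, □□p is T. ✓
w1: p is T, □□p is T. ✓
w2: p is T, □□p is T. ✓
— 3 worlds.

2 and 3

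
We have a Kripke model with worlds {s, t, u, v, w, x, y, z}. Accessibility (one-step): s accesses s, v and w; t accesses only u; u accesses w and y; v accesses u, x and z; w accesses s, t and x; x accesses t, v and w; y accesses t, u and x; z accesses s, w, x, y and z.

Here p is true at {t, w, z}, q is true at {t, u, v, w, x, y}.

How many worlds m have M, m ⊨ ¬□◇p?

3

s: □◇p is T. ✗
t: □◇p is T. ✗
u: □◇p is T. ✗
v: □◇p is T. ✗
w: □◇p is F. ✓
x: □◇p is F. ✓
y: □◇p is F. ✓
z: □◇p is T. ✗
Satisfying worlds: {w, x, y}.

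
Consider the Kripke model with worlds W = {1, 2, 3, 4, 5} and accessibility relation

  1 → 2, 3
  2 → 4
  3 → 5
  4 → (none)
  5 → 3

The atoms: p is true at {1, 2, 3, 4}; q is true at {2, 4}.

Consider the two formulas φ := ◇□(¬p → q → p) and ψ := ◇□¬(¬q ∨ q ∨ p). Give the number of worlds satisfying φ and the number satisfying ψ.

For ◇□(¬p → q → p):
1: successors {2, 3}; □(¬p → q → p) there: 2:T, 3:T. ✓
2: successors {4}; □(¬p → q → p) there: 4:T. ✓
3: successors {5}; □(¬p → q → p) there: 5:T. ✓
4: no successors, so ◇□(¬p → q → p) fails. ✗
5: successors {3}; □(¬p → q → p) there: 3:T. ✓
— 4 worlds.
For ◇□¬(¬q ∨ q ∨ p):
1: successors {2, 3}; □¬(¬q ∨ q ∨ p) there: 2:F, 3:F. ✗
2: successors {4}; □¬(¬q ∨ q ∨ p) there: 4:T. ✓
3: successors {5}; □¬(¬q ∨ q ∨ p) there: 5:F. ✗
4: no successors, so ◇□¬(¬q ∨ q ∨ p) fails. ✗
5: successors {3}; □¬(¬q ∨ q ∨ p) there: 3:F. ✗
— 1 world.

4 and 1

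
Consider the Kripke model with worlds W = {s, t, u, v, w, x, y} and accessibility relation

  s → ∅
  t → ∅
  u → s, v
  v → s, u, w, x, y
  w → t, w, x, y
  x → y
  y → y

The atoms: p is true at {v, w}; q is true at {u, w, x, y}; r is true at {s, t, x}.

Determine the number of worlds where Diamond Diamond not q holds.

s: no successors, so Diamond Diamond not q fails. ✗
t: no successors, so Diamond Diamond not q fails. ✗
u: successors {s, v}; Diamond not q there: s:F, v:T. ✓
v: successors {s, u, w, x, y}; Diamond not q there: s:F, u:T, w:T, x:F, y:F. ✓
w: successors {t, w, x, y}; Diamond not q there: t:F, w:T, x:F, y:F. ✓
x: successors {y}; Diamond not q there: y:F. ✗
y: successors {y}; Diamond not q there: y:F. ✗
Satisfying worlds: {u, v, w}.

3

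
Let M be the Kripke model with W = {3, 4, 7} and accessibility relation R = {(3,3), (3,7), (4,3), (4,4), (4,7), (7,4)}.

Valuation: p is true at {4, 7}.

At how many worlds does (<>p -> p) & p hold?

3: <>p -> p is F, p is F. ✗
4: <>p -> p is T, p is T. ✓
7: <>p -> p is T, p is T. ✓
Satisfying worlds: {4, 7}.

2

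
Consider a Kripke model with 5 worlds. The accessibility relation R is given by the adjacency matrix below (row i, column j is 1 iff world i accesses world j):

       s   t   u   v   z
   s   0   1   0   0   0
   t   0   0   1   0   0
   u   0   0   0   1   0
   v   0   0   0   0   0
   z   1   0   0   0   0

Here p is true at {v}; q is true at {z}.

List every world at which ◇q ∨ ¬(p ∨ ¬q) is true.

s: ◇q is F, ¬(p ∨ ¬q) is F. ✗
t: ◇q is F, ¬(p ∨ ¬q) is F. ✗
u: ◇q is F, ¬(p ∨ ¬q) is F. ✗
v: ◇q is F, ¬(p ∨ ¬q) is F. ✗
z: ◇q is F, ¬(p ∨ ¬q) is T. ✓

{z}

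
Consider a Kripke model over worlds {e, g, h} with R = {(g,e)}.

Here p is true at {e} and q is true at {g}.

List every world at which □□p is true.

{e, g, h}

e: no successors, so □□p holds vacuously. ✓
g: successors {e}; □p there: e:T. ✓
h: no successors, so □□p holds vacuously. ✓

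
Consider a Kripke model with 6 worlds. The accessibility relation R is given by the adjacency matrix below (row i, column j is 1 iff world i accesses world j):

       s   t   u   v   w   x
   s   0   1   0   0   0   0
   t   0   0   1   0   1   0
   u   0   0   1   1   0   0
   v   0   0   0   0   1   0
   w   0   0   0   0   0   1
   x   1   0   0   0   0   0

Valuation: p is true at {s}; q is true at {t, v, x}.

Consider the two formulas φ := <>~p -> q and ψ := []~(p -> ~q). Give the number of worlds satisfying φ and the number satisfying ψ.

3 and 0

For <>~p -> q:
s: <>~p is T, q is F. ✗
t: <>~p is T, q is T. ✓
u: <>~p is T, q is F. ✗
v: <>~p is T, q is T. ✓
w: <>~p is T, q is F. ✗
x: <>~p is F, q is T. ✓
— 3 worlds.
For []~(p -> ~q):
s: successors {t}; ~(p -> ~q) there: t:F. ✗
t: successors {u, w}; ~(p -> ~q) there: u:F, w:F. ✗
u: successors {u, v}; ~(p -> ~q) there: u:F, v:F. ✗
v: successors {w}; ~(p -> ~q) there: w:F. ✗
w: successors {x}; ~(p -> ~q) there: x:F. ✗
x: successors {s}; ~(p -> ~q) there: s:F. ✗
— 0 worlds.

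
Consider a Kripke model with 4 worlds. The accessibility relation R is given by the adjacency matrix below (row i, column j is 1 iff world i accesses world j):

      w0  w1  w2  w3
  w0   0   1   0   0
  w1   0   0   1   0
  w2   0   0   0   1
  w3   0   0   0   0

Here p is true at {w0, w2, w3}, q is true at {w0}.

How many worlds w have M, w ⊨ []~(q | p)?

w0: successors {w1}; ~(q | p) there: w1:T. ✓
w1: successors {w2}; ~(q | p) there: w2:F. ✗
w2: successors {w3}; ~(q | p) there: w3:F. ✗
w3: no successors, so []~(q | p) holds vacuously. ✓
Satisfying worlds: {w0, w3}.

2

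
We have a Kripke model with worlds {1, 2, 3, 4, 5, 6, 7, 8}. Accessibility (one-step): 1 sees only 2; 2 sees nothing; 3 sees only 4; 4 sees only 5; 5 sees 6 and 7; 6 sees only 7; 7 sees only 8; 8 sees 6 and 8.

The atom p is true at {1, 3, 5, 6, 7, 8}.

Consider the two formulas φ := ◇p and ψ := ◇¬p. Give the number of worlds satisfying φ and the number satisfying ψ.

5 and 2

For ◇p:
1: successors {2}; p there: 2:F. ✗
2: no successors, so ◇p fails. ✗
3: successors {4}; p there: 4:F. ✗
4: successors {5}; p there: 5:T. ✓
5: successors {6, 7}; p there: 6:T, 7:T. ✓
6: successors {7}; p there: 7:T. ✓
7: successors {8}; p there: 8:T. ✓
8: successors {6, 8}; p there: 6:T, 8:T. ✓
— 5 worlds.
For ◇¬p:
1: successors {2}; ¬p there: 2:T. ✓
2: no successors, so ◇¬p fails. ✗
3: successors {4}; ¬p there: 4:T. ✓
4: successors {5}; ¬p there: 5:F. ✗
5: successors {6, 7}; ¬p there: 6:F, 7:F. ✗
6: successors {7}; ¬p there: 7:F. ✗
7: successors {8}; ¬p there: 8:F. ✗
8: successors {6, 8}; ¬p there: 6:F, 8:F. ✗
— 2 worlds.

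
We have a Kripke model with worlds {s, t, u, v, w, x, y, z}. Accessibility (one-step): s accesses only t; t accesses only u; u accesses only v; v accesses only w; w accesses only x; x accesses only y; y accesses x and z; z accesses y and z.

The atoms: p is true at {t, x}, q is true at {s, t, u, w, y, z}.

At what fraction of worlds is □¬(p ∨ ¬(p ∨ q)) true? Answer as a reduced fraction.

1/2

s: successors {t}; ¬(p ∨ ¬(p ∨ q)) there: t:F. ✗
t: successors {u}; ¬(p ∨ ¬(p ∨ q)) there: u:T. ✓
u: successors {v}; ¬(p ∨ ¬(p ∨ q)) there: v:F. ✗
v: successors {w}; ¬(p ∨ ¬(p ∨ q)) there: w:T. ✓
w: successors {x}; ¬(p ∨ ¬(p ∨ q)) there: x:F. ✗
x: successors {y}; ¬(p ∨ ¬(p ∨ q)) there: y:T. ✓
y: successors {x, z}; ¬(p ∨ ¬(p ∨ q)) there: x:F, z:T. ✗
z: successors {y, z}; ¬(p ∨ ¬(p ∨ q)) there: y:T, z:T. ✓
That's 4 of 8 worlds, so 4/8 = 1/2.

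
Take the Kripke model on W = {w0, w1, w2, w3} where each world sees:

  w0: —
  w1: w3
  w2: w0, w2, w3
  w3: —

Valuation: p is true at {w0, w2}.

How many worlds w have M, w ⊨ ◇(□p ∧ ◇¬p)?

w0: no successors, so ◇(□p ∧ ◇¬p) fails. ✗
w1: successors {w3}; □p ∧ ◇¬p there: w3:F. ✗
w2: successors {w0, w2, w3}; □p ∧ ◇¬p there: w0:F, w2:F, w3:F. ✗
w3: no successors, so ◇(□p ∧ ◇¬p) fails. ✗
Satisfying worlds: ∅.

0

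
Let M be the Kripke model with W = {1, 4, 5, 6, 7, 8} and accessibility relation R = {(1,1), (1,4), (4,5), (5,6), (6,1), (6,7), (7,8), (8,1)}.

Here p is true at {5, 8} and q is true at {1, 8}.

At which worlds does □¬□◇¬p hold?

1: successors {1, 4}; ¬□◇¬p there: 1:T, 4:F. ✗
4: successors {5}; ¬□◇¬p there: 5:F. ✗
5: successors {6}; ¬□◇¬p there: 6:T. ✓
6: successors {1, 7}; ¬□◇¬p there: 1:T, 7:F. ✗
7: successors {8}; ¬□◇¬p there: 8:F. ✗
8: successors {1}; ¬□◇¬p there: 1:T. ✓

{5, 8}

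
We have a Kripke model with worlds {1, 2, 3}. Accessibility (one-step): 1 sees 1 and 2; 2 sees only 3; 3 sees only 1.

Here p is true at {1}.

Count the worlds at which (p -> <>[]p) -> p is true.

1: p -> <>[]p is F, p is T. ✓
2: p -> <>[]p is T, p is F. ✗
3: p -> <>[]p is T, p is F. ✗
Satisfying worlds: {1}.

1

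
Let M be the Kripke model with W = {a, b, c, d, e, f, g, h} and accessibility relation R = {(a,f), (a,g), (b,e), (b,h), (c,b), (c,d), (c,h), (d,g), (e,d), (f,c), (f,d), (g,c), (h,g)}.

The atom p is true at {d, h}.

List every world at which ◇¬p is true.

a: successors {f, g}; ¬p there: f:T, g:T. ✓
b: successors {e, h}; ¬p there: e:T, h:F. ✓
c: successors {b, d, h}; ¬p there: b:T, d:F, h:F. ✓
d: successors {g}; ¬p there: g:T. ✓
e: successors {d}; ¬p there: d:F. ✗
f: successors {c, d}; ¬p there: c:T, d:F. ✓
g: successors {c}; ¬p there: c:T. ✓
h: successors {g}; ¬p there: g:T. ✓

{a, b, c, d, f, g, h}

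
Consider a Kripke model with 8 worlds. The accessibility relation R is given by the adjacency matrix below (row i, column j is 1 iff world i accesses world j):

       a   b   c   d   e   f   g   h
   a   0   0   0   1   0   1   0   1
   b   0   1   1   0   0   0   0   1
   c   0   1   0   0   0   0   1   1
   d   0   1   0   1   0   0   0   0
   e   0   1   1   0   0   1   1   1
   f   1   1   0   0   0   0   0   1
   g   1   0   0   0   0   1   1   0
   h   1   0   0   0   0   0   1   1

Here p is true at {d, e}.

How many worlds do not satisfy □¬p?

2

a: successors {d, f, h}; ¬p there: d:F, f:T, h:T. ✗
b: successors {b, c, h}; ¬p there: b:T, c:T, h:T. ✓
c: successors {b, g, h}; ¬p there: b:T, g:T, h:T. ✓
d: successors {b, d}; ¬p there: b:T, d:F. ✗
e: successors {b, c, f, g, h}; ¬p there: b:T, c:T, f:T, g:T, h:T. ✓
f: successors {a, b, h}; ¬p there: a:T, b:T, h:T. ✓
g: successors {a, f, g}; ¬p there: a:T, f:T, g:T. ✓
h: successors {a, g, h}; ¬p there: a:T, g:T, h:T. ✓
Satisfying worlds: {b, c, e, f, g, h}.
So □¬p fails at the other 2 worlds.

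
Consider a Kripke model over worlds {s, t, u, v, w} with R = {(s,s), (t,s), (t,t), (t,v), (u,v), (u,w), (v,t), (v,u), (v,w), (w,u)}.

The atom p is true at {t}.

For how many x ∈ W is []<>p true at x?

0

s: successors {s}; <>p there: s:F. ✗
t: successors {s, t, v}; <>p there: s:F, t:T, v:T. ✗
u: successors {v, w}; <>p there: v:T, w:F. ✗
v: successors {t, u, w}; <>p there: t:T, u:F, w:F. ✗
w: successors {u}; <>p there: u:F. ✗
Satisfying worlds: ∅.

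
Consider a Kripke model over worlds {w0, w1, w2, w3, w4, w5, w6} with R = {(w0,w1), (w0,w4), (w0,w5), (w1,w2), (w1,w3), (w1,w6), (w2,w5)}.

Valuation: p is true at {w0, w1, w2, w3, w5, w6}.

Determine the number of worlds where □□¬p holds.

w0: successors {w1, w4, w5}; □¬p there: w1:F, w4:T, w5:T. ✗
w1: successors {w2, w3, w6}; □¬p there: w2:F, w3:T, w6:T. ✗
w2: successors {w5}; □¬p there: w5:T. ✓
w3: no successors, so □□¬p holds vacuously. ✓
w4: no successors, so □□¬p holds vacuously. ✓
w5: no successors, so □□¬p holds vacuously. ✓
w6: no successors, so □□¬p holds vacuously. ✓
Satisfying worlds: {w2, w3, w4, w5, w6}.

5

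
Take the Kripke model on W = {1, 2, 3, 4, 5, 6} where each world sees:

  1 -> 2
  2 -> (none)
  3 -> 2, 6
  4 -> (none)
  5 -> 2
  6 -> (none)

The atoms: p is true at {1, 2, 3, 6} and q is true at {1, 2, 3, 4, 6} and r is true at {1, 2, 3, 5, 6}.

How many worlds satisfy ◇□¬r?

3

1: successors {2}; □¬r there: 2:T. ✓
2: no successors, so ◇□¬r fails. ✗
3: successors {2, 6}; □¬r there: 2:T, 6:T. ✓
4: no successors, so ◇□¬r fails. ✗
5: successors {2}; □¬r there: 2:T. ✓
6: no successors, so ◇□¬r fails. ✗
Satisfying worlds: {1, 3, 5}.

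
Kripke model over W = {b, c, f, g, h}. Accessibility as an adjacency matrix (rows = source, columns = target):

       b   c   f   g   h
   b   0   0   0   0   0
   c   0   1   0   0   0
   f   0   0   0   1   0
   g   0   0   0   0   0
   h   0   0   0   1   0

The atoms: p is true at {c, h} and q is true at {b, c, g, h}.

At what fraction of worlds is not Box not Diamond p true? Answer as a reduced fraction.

1/5

b: Box not Diamond p is T. ✗
c: Box not Diamond p is F. ✓
f: Box not Diamond p is T. ✗
g: Box not Diamond p is T. ✗
h: Box not Diamond p is T. ✗
That's 1 of 5 worlds, so 1/5.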